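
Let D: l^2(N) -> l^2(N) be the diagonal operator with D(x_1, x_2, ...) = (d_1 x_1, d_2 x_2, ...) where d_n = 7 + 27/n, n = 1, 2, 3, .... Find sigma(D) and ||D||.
sigma(D) = {7 + 27/n : n ≥ 1} ∪ {7}; ||D|| = 34

A bounded diagonal operator on l^2 with diagonal entries d_n has spectrum equal to the closure of {d_n : n ≥ 1}: every d_n is an eigenvalue (with eigenvector e_n), so {d_n} ⊂ sigma(D); the spectrum is closed, so its closure is too; and for lambda not in the closure, (D - lambda I) has bounded inverse (the diagonal entries 1/(d_n - lambda) are bounded). For our sequence d_n = 7 + 27/n, n = 1, 2, 3, ...:
  - {d_n} = {7 + 27/n : n ≥ 1}; the only limit point is 7
  - closure = {7 + 27/n : n ≥ 1} ∪ {7}
For the norm: a diagonal operator has ||D|| = sup_n |d_n|. Here d_n = 7 + 27/n is positive and decreasing, so sup_n |d_n| = d_1 = 7 + 27 = 34. So ||D|| = 34.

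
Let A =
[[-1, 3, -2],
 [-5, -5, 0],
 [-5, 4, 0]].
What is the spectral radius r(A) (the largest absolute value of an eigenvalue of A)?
r(A) ≈ 5.7806

The eigenvalues of A are the roots of its characteristic polynomial. With M = A (coefficients from the trace, the sum of principal 2x2 minors, and det A):
  p(λ) = det(λ I - M) = λ^3 + 6λ^2 + 10λ - 90.
No integer candidate from the rational root theorem (±divisors of 90) is a root, so the roots are irrational. The cubic discriminant is Δ = -238540 < 0, so there is one real root and a complex-conjugate pair. p(2) = -38 and p(3) = 21 have opposite signs, so a root lies in (2, 3); Newton's method refines it to λ ≈ 2.6934. Dividing out (λ - (2.6934)) leaves approximately λ^2 + 8.6934λ + 33.4149. For λ^2 + 8.6934λ + 33.4149 the discriminant is -58.0843. It is negative, so the remaining roots are the complex-conjugate pair λ ≈ -4.3467 ± 3.8107i. Their product equals the constant term, so |λ|^2 ≈ 33.4149 and |λ| ≈ 5.7806.
Thus the eigenvalues (to 4 decimals) are 2.6934 (modulus 2.6934); -4.3467 ± 3.8107i (modulus 5.7806). The spectral radius is the largest modulus: r(A) ≈ 5.7806. (Cross-check: r(A) ≤ ||A||_2 ≈ 7.2576; equality holds whenever A is normal, though it can also hold for some non-normal A.)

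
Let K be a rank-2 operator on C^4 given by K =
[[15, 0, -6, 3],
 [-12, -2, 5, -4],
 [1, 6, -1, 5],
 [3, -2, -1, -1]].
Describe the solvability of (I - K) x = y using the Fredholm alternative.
(I - K) is invertible (det(I - K) = -101 ≠ 0), so for every y in C^4 the equation (I - K) x = y has a unique solution.

K has rank 2 and factors as K = U V^T = u1 v1^T + u2 v2^T with u1 = (-3, 3, -2, 0), v1 = (-2, -2, 1, -2), u2 = (-3, 2, 1, -1), v2 = (-3, 2, 1, 1) (multiplying out reproduces the displayed K). The nonzero eigenvalues of U V^T coincide with those of the 2 x 2 matrix G = V^T U = [[v1·u1, v1·u2], [v2·u1, v2·u2]] = [[-2, 5], [13, 13]], and by the Sylvester determinant identity det(I_4 - U V^T) = det(I_2 - V^T U) = det([[3, -5], [-13, -12]]) = (3)(-12) - (-5)(-13) = -101. (Direct check: I - K =
[[-14, 0, 6, -3],
 [12, 3, -5, 4],
 [-1, -6, 2, -5],
 [-3, 2, 1, 2]]
has determinant -101.) The finite-dimensional Fredholm alternative says: either (I - K) is invertible, or ker(I - K) ≠ {0} and then range(I - K) = ker((I - K)^*)^⊥, with dim ker(I - K) = dim ker((I - K)^*). Since det(I - K) ≠ 0, 1 is not an eigenvalue of K and ker(I - K) = {0}, so we are in the first case: for every y there is a unique x = (I - K)^(-1) y. (Explicitly, by the Woodbury identity, (I - U V^T)^(-1) = I + U (I_2 - G)^(-1) V^T.)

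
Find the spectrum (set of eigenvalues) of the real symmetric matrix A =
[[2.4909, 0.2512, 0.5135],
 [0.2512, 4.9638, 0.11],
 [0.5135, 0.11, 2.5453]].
sigma(A) ≈ {2, 3, 5}

A is real symmetric, so its spectrum consists of real eigenvalues. Expanding the characteristic polynomial of the displayed matrix gives
  det(λ I - A) = p(λ) = λ^3 + (-10)λ^2 + (31)λ + (-30).
Solving p(λ) = 0 yields eigenvalues ≈ 2, 3, 5. (A is shown rounded to 4 decimals, so these recover the underlying integer eigenvalues to within that precision.)
Verification: the trace of A = 10 equals the sum of eigenvalues 10, and det(A) ≈ 29.9997 matches the eigenvalue product 30.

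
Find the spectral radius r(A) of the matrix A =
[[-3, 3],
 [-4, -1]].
r(A) = sqrt(15) ≈ 3.873

The eigenvalues of A are the roots of its characteristic polynomial. With M = A (coefficients from the trace and determinant):
  p(λ) = det(λ I - M) = λ^2 + 4λ + 15.
For λ^2 + 4λ + 15 the discriminant is -44. It is negative, so the roots are the complex-conjugate pair λ = -2 ± (sqrt(44)/2) i ≈ -2 ± 3.3166i. For a conjugate pair the product of the roots equals the constant term, so |λ|^2 = 15 and |λ| = sqrt(15) ≈ 3.873.
Thus the eigenvalues (to 4 decimals) are -2 ± 3.3166i (modulus 3.873). The spectral radius is the largest modulus: r(A) = sqrt(15) ≈ 3.873. (Cross-check: r(A) ≤ ||A||_2 ≈ 5.1492; equality holds whenever A is normal, though it can also hold for some non-normal A.)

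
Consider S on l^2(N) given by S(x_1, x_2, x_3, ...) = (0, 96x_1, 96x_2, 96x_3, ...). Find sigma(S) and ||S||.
sigma(S) = closed disk {z in C : |z| ≤ 96}; ||S|| = 96

Note S = 96·U where U is the unit right shift (U x)_k = x_{k-1} (with x_0 := 0); so ||S|| = 96||U|| and sigma(S) = 96·sigma(U). ||S x||^2 = sum_{k≥1} |96x_k|^2 = 9216||x||^2, so ||S|| = 96 and sigma(S) ⊂ {|z| ≤ 96}. For any |lambda| < 96, the equation (S - lambda I) x = 0 forces x_1 = 0, then 96x_k = lambda x_{k+1} ⇒ x = 0, so S has no eigenvalues. But (S - lambda I) is not surjective for |lambda| < 96: solving (S - lambda I) x = e_1 would require x_n proportional to (lambda/96)^(-n), which is not in l^2. So every |lambda| < 96 lies in the residual spectrum. The boundary |lambda| = 96 is in the approximate point spectrum (the spectrum is closed). Hence sigma(S) is the closed disk of radius 96.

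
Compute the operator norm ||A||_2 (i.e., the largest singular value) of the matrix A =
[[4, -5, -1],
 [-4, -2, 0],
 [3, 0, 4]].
||A||_2 ≈ 7.0007 (= sqrt(largest eigenvalue of A^T A))

||A||_2 = sigma_max(A) = sqrt(lambda_max(A^T A)). Form the symmetric matrix M = A^T A =
[[41, -12, 8],
 [-12, 29, 5],
 [8, 5, 17]].
Its characteristic polynomial (trace, sum of principal 2x2 minors, determinant of M give the coefficients) is
  p(λ) = det(λ I - M) = λ^3 - 87λ^2 + 2146λ - 13924.
No integer candidate from the rational root theorem (±divisors of 13924) is a root, so the roots are irrational. The cubic discriminant is Δ = 208416884 > 0, so there are three distinct real roots. p(10) = -164 and p(11) = 486 have opposite signs, so a root lies in (10, 11); Newton's method refines it to λ ≈ 10.2368. p(27) = 278 and p(28) = -92 have opposite signs, so a root lies in (27, 28); Newton's method refines it to λ ≈ 27.7535. p(49) = -8 and p(50) = 876 have opposite signs, so a root lies in (49, 50); Newton's method refines it to λ ≈ 49.0097. Check (Vieta): the three roots sum to 87, matching tr M = 87.
So the eigenvalues of A^T A are ≈ 10.2368, 27.7535, 49.0097 (all ≥ 0, as they must be for A^T A). The largest is λ_max ≈ 49.0097, hence ||A||_2 = sqrt(λ_max) ≈ 7.0007.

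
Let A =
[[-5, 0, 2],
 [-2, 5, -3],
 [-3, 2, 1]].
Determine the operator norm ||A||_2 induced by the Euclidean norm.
||A||_2 ≈ 7.0918 (= sqrt(largest eigenvalue of A^T A))

||A||_2 = sigma_max(A) = sqrt(lambda_max(A^T A)). Form the symmetric matrix M = A^T A =
[[38, -16, -7],
 [-16, 29, -13],
 [-7, -13, 14]].
Its characteristic polynomial (trace, sum of principal 2x2 minors, determinant of M give the coefficients) is
  p(λ) = det(λ I - M) = λ^3 - 81λ^2 + 1566λ - 1089.
No integer candidate from the rational root theorem (±divisors of 1089) is a root, so the roots are irrational. The cubic discriminant is Δ = 867808161 > 0, so there are three distinct real roots. p(0) = -1089 and p(1) = 397 have opposite signs, so a root lies in (0, 1); Newton's method refines it to λ ≈ 0.7221. p(29) = 593 and p(30) = -9 have opposite signs, so a root lies in (29, 30); Newton's method refines it to λ ≈ 29.9849. p(50) = -289 and p(51) = 747 have opposite signs, so a root lies in (50, 51); Newton's method refines it to λ ≈ 50.293. Check (Vieta): the three roots sum to 81, matching tr M = 81.
So the eigenvalues of A^T A are ≈ 0.7221, 29.9849, 50.293 (all ≥ 0, as they must be for A^T A). The largest is λ_max ≈ 50.293, hence ||A||_2 = sqrt(λ_max) ≈ 7.0918.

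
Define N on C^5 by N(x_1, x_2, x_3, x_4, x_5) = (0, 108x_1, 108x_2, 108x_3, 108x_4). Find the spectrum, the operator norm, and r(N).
sigma(N) = {0}; ||N|| = 108; r(N) = 0. (N is nilpotent with N^5 = 0.)

On C^5, N is a strictly lower-triangular matrix with 108 on the subdiagonal and zeros elsewhere, so its characteristic polynomial is lambda^5 and every eigenvalue is 0: sigma(N) = {0}. For the operator norm, N e_i = 108e_{i+1} for i = 1, ..., 4 and N e_5 = 0, so the singular values of N are 108 (with multiplicity 4) and 0; hence ||N|| = 108. The spectral radius r(N) = max|lambda| = 0. Note ||N|| > r(N) — characteristic of non-normal nilpotent operators. Indeed N^5 = 0.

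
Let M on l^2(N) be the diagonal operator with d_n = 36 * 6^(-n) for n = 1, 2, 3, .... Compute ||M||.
||M|| = 6 (attained at n = 1)

For M diagonal, ||M|| = sup_n |d_n|. The sequence d_n = 36 * 6^(-n) is positive and strictly decreasing (ratio 6^(-1) < 1), so the supremum is d_1 = 36/6 = 6. Hence ||M|| = 6.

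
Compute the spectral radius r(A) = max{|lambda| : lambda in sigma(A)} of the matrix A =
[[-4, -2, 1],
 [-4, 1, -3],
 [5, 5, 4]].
r(A) ≈ 5.3029

The eigenvalues of A are the roots of its characteristic polynomial. With M = A (coefficients from the trace, the sum of principal 2x2 minors, and det A):
  p(λ) = det(λ I - M) = λ^3 - λ^2 - 14λ + 103.
No integer candidate from the rational root theorem (±divisors of 103) is a root, so the roots are irrational. The cubic discriminant is Δ = -248903 < 0, so there is one real root and a complex-conjugate pair. p(-6) = -65 and p(-5) = 23 have opposite signs, so a root lies in (-6, -5); Newton's method refines it to λ ≈ -5.3029. Dividing out (λ - (-5.3029)) leaves approximately λ^2 - 6.3029λ + 19.4234. For λ^2 - 6.3029λ + 19.4234 the discriminant is -37.9673. It is negative, so the remaining roots are the complex-conjugate pair λ ≈ 3.1514 ± 3.0809i. Their product equals the constant term, so |λ|^2 ≈ 19.4234 and |λ| ≈ 4.4072.
Thus the eigenvalues (to 4 decimals) are -5.3029 (modulus 5.3029); 3.1514 ± 3.0809i (modulus 4.4072). The spectral radius is the largest modulus: r(A) ≈ 5.3029. (Cross-check: r(A) ≤ ||A||_2 ≈ 9.5368; equality holds whenever A is normal, though it can also hold for some non-normal A.)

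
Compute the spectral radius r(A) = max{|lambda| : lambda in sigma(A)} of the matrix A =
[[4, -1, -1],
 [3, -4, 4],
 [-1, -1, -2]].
r(A) ≈ 3.9436

The eigenvalues of A are the roots of its characteristic polynomial. With M = A (coefficients from the trace, the sum of principal 2x2 minors, and det A):
  p(λ) = det(λ I - M) = λ^3 + 2λ^2 - 10λ - 53.
No integer candidate from the rational root theorem (±divisors of 53) is a root, so the roots are irrational. The cubic discriminant is Δ = -50667 < 0, so there is one real root and a complex-conjugate pair. p(3) = -38 and p(4) = 3 have opposite signs, so a root lies in (3, 4); Newton's method refines it to λ ≈ 3.9436. Dividing out (λ - (3.9436)) leaves approximately λ^2 + 5.9436λ + 13.4394. For λ^2 + 5.9436λ + 13.4394 the discriminant is -18.431. It is negative, so the remaining roots are the complex-conjugate pair λ ≈ -2.9718 ± 2.1466i. Their product equals the constant term, so |λ|^2 ≈ 13.4394 and |λ| ≈ 3.666.
Thus the eigenvalues (to 4 decimals) are 3.9436 (modulus 3.9436); -2.9718 ± 2.1466i (modulus 3.666). The spectral radius is the largest modulus: r(A) ≈ 3.9436. (Cross-check: r(A) ≤ ||A||_2 ≈ 6.8742; equality holds whenever A is normal, though it can also hold for some non-normal A.)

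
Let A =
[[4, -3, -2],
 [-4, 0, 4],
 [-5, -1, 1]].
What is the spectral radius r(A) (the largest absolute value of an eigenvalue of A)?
r(A) ≈ 7.7424

The eigenvalues of A are the roots of its characteristic polynomial. With M = A (coefficients from the trace, the sum of principal 2x2 minors, and det A):
  p(λ) = det(λ I - M) = λ^3 - 5λ^2 - 14λ - 56.
No integer candidate from the rational root theorem (±divisors of 56) is a root, so the roots are irrational. The cubic discriminant is Δ = -167356 < 0, so there is one real root and a complex-conjugate pair. p(7) = -56 and p(8) = 24 have opposite signs, so a root lies in (7, 8); Newton's method refines it to λ ≈ 7.7424. Dividing out (λ - (7.7424)) leaves approximately λ^2 + 2.7424λ + 7.2329. For λ^2 + 2.7424λ + 7.2329 the discriminant is -21.4107. It is negative, so the remaining roots are the complex-conjugate pair λ ≈ -1.3712 ± 2.3136i. Their product equals the constant term, so |λ|^2 ≈ 7.2329 and |λ| ≈ 2.6894.
Thus the eigenvalues (to 4 decimals) are 7.7424 (modulus 7.7424); -1.3712 ± 2.3136i (modulus 2.6894). The spectral radius is the largest modulus: r(A) ≈ 7.7424. (Cross-check: r(A) ≤ ||A||_2 ≈ 8.618; equality holds whenever A is normal, though it can also hold for some non-normal A.)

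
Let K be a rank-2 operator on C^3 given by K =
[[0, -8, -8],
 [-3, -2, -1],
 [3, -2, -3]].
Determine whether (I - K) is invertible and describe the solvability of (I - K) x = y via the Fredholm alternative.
(I - K) is invertible (det(I - K) = 10 ≠ 0), so for every y in C^3 the equation (I - K) x = y has a unique solution.

K has rank 2 and factors as K = U V^T = u1 v1^T + u2 v2^T with u1 = (2, 1, 0), v1 = (-3, -2, -1), u2 = (-2, 0, -1), v2 = (-3, 2, 3) (multiplying out reproduces the displayed K). The nonzero eigenvalues of U V^T coincide with those of the 2 x 2 matrix G = V^T U = [[v1·u1, v1·u2], [v2·u1, v2·u2]] = [[-8, 7], [-4, 3]], and by the Sylvester determinant identity det(I_3 - U V^T) = det(I_2 - V^T U) = det([[9, -7], [4, -2]]) = (9)(-2) - (-7)(4) = 10. (Direct check: I - K =
[[1, 8, 8],
 [3, 3, 1],
 [-3, 2, 4]]
has determinant 10.) The finite-dimensional Fredholm alternative says: either (I - K) is invertible, or ker(I - K) ≠ {0} and then range(I - K) = ker((I - K)^*)^⊥, with dim ker(I - K) = dim ker((I - K)^*). Since det(I - K) ≠ 0, 1 is not an eigenvalue of K and ker(I - K) = {0}, so we are in the first case: for every y there is a unique x = (I - K)^(-1) y. (Explicitly, by the Woodbury identity, (I - U V^T)^(-1) = I + U (I_2 - G)^(-1) V^T.)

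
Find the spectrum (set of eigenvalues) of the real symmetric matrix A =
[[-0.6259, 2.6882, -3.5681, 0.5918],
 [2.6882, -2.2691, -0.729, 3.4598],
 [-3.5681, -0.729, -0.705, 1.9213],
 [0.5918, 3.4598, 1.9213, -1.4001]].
sigma(A) ≈ {-6, -5, 2, 4}

A is real symmetric, so its spectrum consists of real eigenvalues. Expanding the characteristic polynomial of the displayed matrix gives
  det(λ I - A) = p(λ) = λ^4 + (5)λ^3 + (-28)λ^2 + (-92.0021)λ + (239.9902).
Solving p(λ) = 0 yields eigenvalues ≈ -6, -5, 2, 4. (A is shown rounded to 4 decimals, so these recover the underlying integer eigenvalues to within that precision.)
Verification: the trace of A = -5 equals the sum of eigenvalues -5, and det(A) ≈ 239.9902 matches the eigenvalue product 240.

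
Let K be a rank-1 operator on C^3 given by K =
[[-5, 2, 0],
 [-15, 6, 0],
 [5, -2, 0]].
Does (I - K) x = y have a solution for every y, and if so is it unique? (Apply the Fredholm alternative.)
(I - K) is singular (det(I - K) = 0, i.e. 1 ∈ sigma(K)). (I - K) x = y is solvable iff y ⊥ ker((I - K)^*) = span{(-5, 2, 0)}, i.e. iff -5y_1 + 2y_2 = 0. When solvable, the solutions are x = y + c·(1, 3, -1), c arbitrary (ker(I - K) = span{(1, 3, -1)}, dimension 1).

K has rank 1, so it is an outer product K = u v^T: every row of K is a multiple of one row vector. Reading off the entries, u = (1, 3, -1) and v = (-5, 2, 0) (row i of K equals u_i·v^T). A rank-one matrix u v^T satisfies K u = u (v·u) and kills the (2)-dimensional subspace v^⊥, so its characteristic polynomial is lambda^2 (lambda - v·u) with v·u = tr K = 1. Hence the eigenvalues of I - K are 1 (multiplicity 2) and 1 - (1) = 0, so det(I - K) = 0. (Direct check: I - K =
[[6, -2, 0],
 [15, -5, 0],
 [-5, 2, 1]]
has determinant 0.) So 1 is an eigenvalue of K and (I - K) is not invertible. The finite-dimensional Fredholm alternative says: either (I - K) is invertible, or ker(I - K) ≠ {0} and then range(I - K) = ker((I - K)^*)^⊥, with dim ker(I - K) = dim ker((I - K)^*). We are in the second case, so we need both kernels. Kernel of I - K: (I - K) u = u - u (v·u) = u - u = 0, so ker(I - K) = span{u} = span{(1, 3, -1)} (it is exactly 1-dimensional because rank(I - K) = 2). Kernel of the adjoint: K is real, so (I - K)^* = I - K^T = I - v u^T, and (I - v u^T) v = v - v (u·v) = 0; hence ker((I - K)^*) = span{v} = span{(-5, 2, 0)}. Therefore (I - K) x = y is solvable iff <y, v> = 0, i.e. iff -5y_1 + 2y_2 = 0. When this holds, K y = u (v·y) = 0, so (I - K) y = y and x = y is a particular solution; the full solution set is the line x = y + c·u = y + c·(1, 3, -1), c ∈ C.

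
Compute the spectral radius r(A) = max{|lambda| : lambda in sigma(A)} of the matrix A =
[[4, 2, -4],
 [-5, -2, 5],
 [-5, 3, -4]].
r(A) ≈ 7.6596

The eigenvalues of A are the roots of its characteristic polynomial. With M = A (coefficients from the trace, the sum of principal 2x2 minors, and det A):
  p(λ) = det(λ I - M) = λ^3 + 2λ^2 - 41λ + 18.
No integer candidate from the rational root theorem (±divisors of 18) is a root, so the roots are irrational. The cubic discriminant is Δ = 246516 > 0, so there are three distinct real roots. p(-8) = -38 and p(-7) = 60 have opposite signs, so a root lies in (-8, -7); Newton's method refines it to λ ≈ -7.6596. p(0) = 18 and p(1) = -20 have opposite signs, so a root lies in (0, 1); Newton's method refines it to λ ≈ 0.4512. p(5) = -12 and p(6) = 60 have opposite signs, so a root lies in (5, 6); Newton's method refines it to λ ≈ 5.2084. Check (Vieta): the three roots sum to -2, matching tr M = -2.
Thus the eigenvalues (to 4 decimals) are -7.6596 (modulus 7.6596); 0.4512 (modulus 0.4512); 5.2084 (modulus 5.2084). The spectral radius is the largest modulus: r(A) ≈ 7.6596. (Cross-check: r(A) ≤ ||A||_2 ≈ 9.4876; equality holds whenever A is normal, though it can also hold for some non-normal A.)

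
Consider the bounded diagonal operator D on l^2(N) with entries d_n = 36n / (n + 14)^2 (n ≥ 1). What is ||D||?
||D|| = 9/14 (attained at n = 14)

For D diagonal, ||D|| = sup_n |d_n|. Treat f(x) = 36x / (x + 14)^2 for real x > 0. By the quotient rule, f'(x) = 36(14 - x)/(x + 14)^3, which is positive for x < 14 and negative for x > 14. So f has a unique maximum at x = 14, and since 14 is a positive integer, the supremum over n ≥ 1 is attained at n = 14: d_14 = 36·14/(14 + 14)^2 = 36·14/784 = 9/14. Hence ||D|| = 9/14.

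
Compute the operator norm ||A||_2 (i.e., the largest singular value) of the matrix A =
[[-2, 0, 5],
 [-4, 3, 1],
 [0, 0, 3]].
||A||_2 = sqrt((46 + sqrt(2044))/2) ≈ 6.7532 (= sqrt(largest eigenvalue of A^T A))

||A||_2 = sigma_max(A) = sqrt(lambda_max(A^T A)). Form the symmetric matrix M = A^T A =
[[20, -12, -14],
 [-12, 9, 3],
 [-14, 3, 35]].
Its characteristic polynomial (trace, sum of principal 2x2 minors, determinant of M give the coefficients) is
  p(λ) = det(λ I - M) = λ^3 - 64λ^2 + 846λ - 324.
By the rational root theorem any rational root is an integer divisor of 324. Testing λ = 18: p(18) = 5832 - 20736 + 15228 - 324 = 0, so λ = 18 is a root. Dividing out (λ - 18) leaves p(λ) = (λ - 18)(λ^2 - 46λ + 18). For λ^2 - 46λ + 18 the discriminant is 2044. It is nonnegative but not a perfect square, so the roots are real and irrational: λ = (46 ± sqrt(2044))/2 ≈ 45.6053, 0.3947.
So the eigenvalues of A^T A are ≈ 0.3947, 18, 45.6053 (all ≥ 0, as they must be for A^T A). The largest is λ_max = (46 + sqrt(2044))/2 ≈ 45.6053, hence ||A||_2 = sqrt(λ_max) = sqrt((46 + sqrt(2044))/2) ≈ 6.7532.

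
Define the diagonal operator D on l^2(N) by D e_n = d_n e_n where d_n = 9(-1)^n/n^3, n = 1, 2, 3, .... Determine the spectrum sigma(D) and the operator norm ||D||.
sigma(D) = {9(-1)^n/n^3 : n ≥ 1} ∪ {0}; ||D|| = 9

A bounded diagonal operator on l^2 with diagonal entries d_n has spectrum equal to the closure of {d_n : n ≥ 1}: every d_n is an eigenvalue (with eigenvector e_n), so {d_n} ⊂ sigma(D); the spectrum is closed, so its closure is too; and for lambda not in the closure, (D - lambda I) has bounded inverse (the diagonal entries 1/(d_n - lambda) are bounded). For our sequence d_n = 9(-1)^n/n^3, n = 1, 2, 3, ...:
  - {d_n} = {9(-1)^n/n^3 : n ≥ 1}; the only limit point is 0
  - closure = {9(-1)^n/n^3 : n ≥ 1} ∪ {0}
For the norm: a diagonal operator has ||D|| = sup_n |d_n|. Here |d_n| = 9/n^3 is decreasing, so sup_n |d_n| = |d_1| = 9. So ||D|| = 9.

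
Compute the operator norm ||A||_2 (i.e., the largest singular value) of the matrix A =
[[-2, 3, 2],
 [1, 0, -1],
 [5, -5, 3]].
||A||_2 ≈ 8.1541 (= sqrt(largest eigenvalue of A^T A))

||A||_2 = sigma_max(A) = sqrt(lambda_max(A^T A)). Form the symmetric matrix M = A^T A =
[[30, -31, 10],
 [-31, 34, -9],
 [10, -9, 14]].
Its characteristic polynomial (trace, sum of principal 2x2 minors, determinant of M give the coefficients) is
  p(λ) = det(λ I - M) = λ^3 - 78λ^2 + 774λ - 576.
No integer candidate from the rational root theorem (±divisors of 576) is a root, so the roots are irrational. The cubic discriminant is Δ = 1313650224 > 0, so there are three distinct real roots. p(0) = -576 and p(1) = 121 have opposite signs, so a root lies in (0, 1); Newton's method refines it to λ ≈ 0.8095. p(10) = 364 and p(11) = -169 have opposite signs, so a root lies in (10, 11); Newton's method refines it to λ ≈ 10.7011. p(66) = -1764 and p(67) = 1903 have opposite signs, so a root lies in (66, 67); Newton's method refines it to λ ≈ 66.4893. Check (Vieta): the three roots sum to 78, matching tr M = 78.
So the eigenvalues of A^T A are ≈ 0.8095, 10.7011, 66.4893 (all ≥ 0, as they must be for A^T A). The largest is λ_max ≈ 66.4893, hence ||A||_2 = sqrt(λ_max) ≈ 8.1541.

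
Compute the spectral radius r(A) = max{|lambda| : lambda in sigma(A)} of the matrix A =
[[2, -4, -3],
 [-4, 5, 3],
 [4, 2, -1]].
r(A) ≈ 7.4737

The eigenvalues of A are the roots of its characteristic polynomial. With M = A (coefficients from the trace, the sum of principal 2x2 minors, and det A):
  p(λ) = det(λ I - M) = λ^3 - 6λ^2 - 7λ - 30.
No integer candidate from the rational root theorem (±divisors of 30) is a root, so the roots are irrational. The cubic discriminant is Δ = -69764 < 0, so there is one real root and a complex-conjugate pair. p(7) = -30 and p(8) = 42 have opposite signs, so a root lies in (7, 8); Newton's method refines it to λ ≈ 7.4737. Dividing out (λ - (7.4737)) leaves approximately λ^2 + 1.4737λ + 4.0141. For λ^2 + 1.4737λ + 4.0141 the discriminant is -13.8845. It is negative, so the remaining roots are the complex-conjugate pair λ ≈ -0.7369 ± 1.8631i. Their product equals the constant term, so |λ|^2 ≈ 4.0141 and |λ| ≈ 2.0035.
Thus the eigenvalues (to 4 decimals) are 7.4737 (modulus 7.4737); -0.7369 ± 1.8631i (modulus 2.0035). The spectral radius is the largest modulus: r(A) ≈ 7.4737. (Cross-check: r(A) ≤ ||A||_2 ≈ 8.9078; equality holds whenever A is normal, though it can also hold for some non-normal A.)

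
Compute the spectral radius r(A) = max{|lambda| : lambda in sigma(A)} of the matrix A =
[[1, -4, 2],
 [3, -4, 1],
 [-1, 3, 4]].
r(A) ≈ 4.3813

The eigenvalues of A are the roots of its characteristic polynomial. With M = A (coefficients from the trace, the sum of principal 2x2 minors, and det A):
  p(λ) = det(λ I - M) = λ^3 - λ^2 - 5λ - 43.
No integer candidate from the rational root theorem (±divisors of 43) is a root, so the roots are irrational. The cubic discriminant is Δ = -53440 < 0, so there is one real root and a complex-conjugate pair. p(4) = -15 and p(5) = 32 have opposite signs, so a root lies in (4, 5); Newton's method refines it to λ ≈ 4.3813. Dividing out (λ - (4.3813)) leaves approximately λ^2 + 3.3813λ + 9.8145. For λ^2 + 3.3813λ + 9.8145 the discriminant is -27.8246. It is negative, so the remaining roots are the complex-conjugate pair λ ≈ -1.6906 ± 2.6375i. Their product equals the constant term, so |λ|^2 ≈ 9.8145 and |λ| ≈ 3.1328.
Thus the eigenvalues (to 4 decimals) are 4.3813 (modulus 4.3813); -1.6906 ± 2.6375i (modulus 3.1328). The spectral radius is the largest modulus: r(A) ≈ 4.3813. (Cross-check: r(A) ≤ ||A||_2 ≈ 7.0862; equality holds whenever A is normal, though it can also hold for some non-normal A.)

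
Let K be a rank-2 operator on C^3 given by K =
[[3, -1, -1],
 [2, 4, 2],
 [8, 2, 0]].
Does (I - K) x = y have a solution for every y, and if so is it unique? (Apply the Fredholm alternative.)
(I - K) is invertible (det(I - K) = 12 ≠ 0), so for every y in C^3 the equation (I - K) x = y has a unique solution.

K has rank 2 and factors as K = U V^T = u1 v1^T + u2 v2^T with u1 = (0, 2, 2), v1 = (1, 2, 1), u2 = (1, 0, 2), v2 = (3, -1, -1) (multiplying out reproduces the displayed K). The nonzero eigenvalues of U V^T coincide with those of the 2 x 2 matrix G = V^T U = [[v1·u1, v1·u2], [v2·u1, v2·u2]] = [[6, 3], [-4, 1]], and by the Sylvester determinant identity det(I_3 - U V^T) = det(I_2 - V^T U) = det([[-5, -3], [4, 0]]) = (-5)(0) - (-3)(4) = 12. (Direct check: I - K =
[[-2, 1, 1],
 [-2, -3, -2],
 [-8, -2, 1]]
has determinant 12.) The finite-dimensional Fredholm alternative says: either (I - K) is invertible, or ker(I - K) ≠ {0} and then range(I - K) = ker((I - K)^*)^⊥, with dim ker(I - K) = dim ker((I - K)^*). Since det(I - K) ≠ 0, 1 is not an eigenvalue of K and ker(I - K) = {0}, so we are in the first case: for every y there is a unique x = (I - K)^(-1) y. (Explicitly, by the Woodbury identity, (I - U V^T)^(-1) = I + U (I_2 - G)^(-1) V^T.)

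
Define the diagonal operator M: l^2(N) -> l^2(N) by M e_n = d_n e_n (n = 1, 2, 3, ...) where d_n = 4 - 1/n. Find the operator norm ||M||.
||M|| = 4

For a diagonal operator on l^2 with entries d_n, ||M|| = sup_n |d_n|. Here d_1 = 3, d_2 = 7/2, ..., and d_n = 4 - 1/n increases monotonically toward 4. All terms lie in [3, 4), so |d_n| = d_n and the supremum is the limit 4, which is not attained by any individual d_n. Hence ||M|| = 4.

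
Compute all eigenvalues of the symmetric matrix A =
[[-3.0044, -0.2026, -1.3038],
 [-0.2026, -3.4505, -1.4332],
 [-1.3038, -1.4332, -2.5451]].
sigma(A) ≈ {-5, -3, -1}

A is real symmetric, so its spectrum consists of real eigenvalues. Expanding the characteristic polynomial of the displayed matrix gives
  det(λ I - A) = p(λ) = λ^3 + (9)λ^2 + (23)λ + (15).
Solving p(λ) = 0 yields eigenvalues ≈ -5, -3, -1. (A is shown rounded to 4 decimals, so these recover the underlying integer eigenvalues to within that precision.)
Verification: the trace of A = -9 equals the sum of eigenvalues -9, and det(A) ≈ -15.0002 matches the eigenvalue product -15.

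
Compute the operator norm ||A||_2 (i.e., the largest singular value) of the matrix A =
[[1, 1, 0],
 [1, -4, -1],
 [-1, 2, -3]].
||A||_2 ≈ 4.7712 (= sqrt(largest eigenvalue of A^T A))

||A||_2 = sigma_max(A) = sqrt(lambda_max(A^T A)). Form the symmetric matrix M = A^T A =
[[3, -5, 2],
 [-5, 21, -2],
 [2, -2, 10]].
Its characteristic polynomial (trace, sum of principal 2x2 minors, determinant of M give the coefficients) is
  p(λ) = det(λ I - M) = λ^3 - 34λ^2 + 270λ - 324.
No integer candidate from the rational root theorem (±divisors of 324) is a root, so the roots are irrational. The cubic discriminant is Δ = 5305824 > 0, so there are three distinct real roots. p(1) = -87 and p(2) = 88 have opposite signs, so a root lies in (1, 2); Newton's method refines it to λ ≈ 1.4553. p(9) = 81 and p(10) = -24 have opposite signs, so a root lies in (9, 10); Newton's method refines it to λ ≈ 9.78. p(22) = -192 and p(23) = 67 have opposite signs, so a root lies in (22, 23); Newton's method refines it to λ ≈ 22.7648. Check (Vieta): the three roots sum to 34, matching tr M = 34.
So the eigenvalues of A^T A are ≈ 1.4553, 9.78, 22.7648 (all ≥ 0, as they must be for A^T A). The largest is λ_max ≈ 22.7648, hence ||A||_2 = sqrt(λ_max) ≈ 4.7712.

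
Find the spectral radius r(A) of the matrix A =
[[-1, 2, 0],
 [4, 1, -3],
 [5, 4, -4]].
r(A) ≈ 3.6289

The eigenvalues of A are the roots of its characteristic polynomial. With M = A (coefficients from the trace, the sum of principal 2x2 minors, and det A):
  p(λ) = det(λ I - M) = λ^3 + 4λ^2 + 3λ + 6.
No integer candidate from the rational root theorem (±divisors of 6) is a root, so the roots are irrational. The cubic discriminant is Δ = -1176 < 0, so there is one real root and a complex-conjugate pair. p(-4) = -6 and p(-3) = 6 have opposite signs, so a root lies in (-4, -3); Newton's method refines it to λ ≈ -3.6289. Dividing out (λ - (-3.6289)) leaves approximately λ^2 + 0.3711λ + 1.6534. For λ^2 + 0.3711λ + 1.6534 the discriminant is -6.4758. It is negative, so the remaining roots are the complex-conjugate pair λ ≈ -0.1855 ± 1.2724i. Their product equals the constant term, so |λ|^2 ≈ 1.6534 and |λ| ≈ 1.2858.
Thus the eigenvalues (to 4 decimals) are -3.6289 (modulus 3.6289); -0.1855 ± 1.2724i (modulus 1.2858). The spectral radius is the largest modulus: r(A) ≈ 3.6289. (Cross-check: r(A) ≤ ||A||_2 ≈ 8.9845; equality holds whenever A is normal, though it can also hold for some non-normal A.)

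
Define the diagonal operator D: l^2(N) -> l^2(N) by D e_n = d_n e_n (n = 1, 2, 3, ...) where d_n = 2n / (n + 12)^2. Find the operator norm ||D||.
||D|| = 1/24 (attained at n = 12)

For D diagonal, ||D|| = sup_n |d_n|. Treat f(x) = 2x / (x + 12)^2 for real x > 0. By the quotient rule, f'(x) = 2(12 - x)/(x + 12)^3, which is positive for x < 12 and negative for x > 12. So f has a unique maximum at x = 12, and since 12 is a positive integer, the supremum over n ≥ 1 is attained at n = 12: d_12 = 2·12/(12 + 12)^2 = 2·12/576 = 1/24. Hence ||D|| = 1/24.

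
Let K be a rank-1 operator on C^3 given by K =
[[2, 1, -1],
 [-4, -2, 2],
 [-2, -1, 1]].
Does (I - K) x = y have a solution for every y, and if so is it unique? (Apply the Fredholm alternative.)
(I - K) is singular (det(I - K) = 0, i.e. 1 ∈ sigma(K)). (I - K) x = y is solvable iff y ⊥ ker((I - K)^*) = span{(2, 1, -1)}, i.e. iff 2y_1 + y_2 - y_3 = 0. When solvable, the solutions are x = y + c·(1, -2, -1), c arbitrary (ker(I - K) = span{(1, -2, -1)}, dimension 1).

K has rank 1, so it is an outer product K = u v^T: every row of K is a multiple of one row vector. Reading off the entries, u = (1, -2, -1) and v = (2, 1, -1) (row i of K equals u_i·v^T). A rank-one matrix u v^T satisfies K u = u (v·u) and kills the (2)-dimensional subspace v^⊥, so its characteristic polynomial is lambda^2 (lambda - v·u) with v·u = tr K = 1. Hence the eigenvalues of I - K are 1 (multiplicity 2) and 1 - (1) = 0, so det(I - K) = 0. (Direct check: I - K =
[[-1, -1, 1],
 [4, 3, -2],
 [2, 1, 0]]
has determinant 0.) So 1 is an eigenvalue of K and (I - K) is not invertible. The finite-dimensional Fredholm alternative says: either (I - K) is invertible, or ker(I - K) ≠ {0} and then range(I - K) = ker((I - K)^*)^⊥, with dim ker(I - K) = dim ker((I - K)^*). We are in the second case, so we need both kernels. Kernel of I - K: (I - K) u = u - u (v·u) = u - u = 0, so ker(I - K) = span{u} = span{(1, -2, -1)} (it is exactly 1-dimensional because rank(I - K) = 2). Kernel of the adjoint: K is real, so (I - K)^* = I - K^T = I - v u^T, and (I - v u^T) v = v - v (u·v) = 0; hence ker((I - K)^*) = span{v} = span{(2, 1, -1)}. Therefore (I - K) x = y is solvable iff <y, v> = 0, i.e. iff 2y_1 + y_2 - y_3 = 0. When this holds, K y = u (v·y) = 0, so (I - K) y = y and x = y is a particular solution; the full solution set is the line x = y + c·u = y + c·(1, -2, -1), c ∈ C.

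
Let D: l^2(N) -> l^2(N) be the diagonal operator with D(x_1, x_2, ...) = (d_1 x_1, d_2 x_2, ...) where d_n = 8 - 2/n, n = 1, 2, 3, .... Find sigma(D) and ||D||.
sigma(D) = {8 - 2/n : n ≥ 1} ∪ {8}; ||D|| = 8

A bounded diagonal operator on l^2 with diagonal entries d_n has spectrum equal to the closure of {d_n : n ≥ 1}: every d_n is an eigenvalue (with eigenvector e_n), so {d_n} ⊂ sigma(D); the spectrum is closed, so its closure is too; and for lambda not in the closure, (D - lambda I) has bounded inverse (the diagonal entries 1/(d_n - lambda) are bounded). For our sequence d_n = 8 - 2/n, n = 1, 2, 3, ...:
  - {d_n} = {8 - 2/n : n ≥ 1}; the only limit point is 8
  - closure = {8 - 2/n : n ≥ 1} ∪ {8}
For the norm: a diagonal operator has ||D|| = sup_n |d_n|. Here d_n = 8 - 2/n increases monotonically from d_1 = 6 toward 8, with all terms in [6, 8); so sup_n |d_n| = 8 (the supremum is the limit, not attained). So ||D|| = 8.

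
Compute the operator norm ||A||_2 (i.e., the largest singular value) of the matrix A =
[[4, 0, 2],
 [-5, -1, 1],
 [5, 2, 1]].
||A||_2 ≈ 8.3956 (= sqrt(largest eigenvalue of A^T A))

||A||_2 = sigma_max(A) = sqrt(lambda_max(A^T A)). Form the symmetric matrix M = A^T A =
[[66, 15, 8],
 [15, 5, 1],
 [8, 1, 6]].
Its characteristic polynomial (trace, sum of principal 2x2 minors, determinant of M give the coefficients) is
  p(λ) = det(λ I - M) = λ^3 - 77λ^2 + 466λ - 484.
No integer candidate from the rational root theorem (±divisors of 484) is a root, so the roots are irrational. The cubic discriminant is Δ = 305170324 > 0, so there are three distinct real roots. p(1) = -94 and p(2) = 148 have opposite signs, so a root lies in (1, 2); Newton's method refines it to λ ≈ 1.3228. p(5) = 46 and p(6) = -244 have opposite signs, so a root lies in (5, 6); Newton's method refines it to λ ≈ 5.191. p(70) = -2164 and p(71) = 2356 have opposite signs, so a root lies in (70, 71); Newton's method refines it to λ ≈ 70.4862. Check (Vieta): the three roots sum to 77, matching tr M = 77.
So the eigenvalues of A^T A are ≈ 1.3228, 5.191, 70.4862 (all ≥ 0, as they must be for A^T A). The largest is λ_max ≈ 70.4862, hence ||A||_2 = sqrt(λ_max) ≈ 8.3956.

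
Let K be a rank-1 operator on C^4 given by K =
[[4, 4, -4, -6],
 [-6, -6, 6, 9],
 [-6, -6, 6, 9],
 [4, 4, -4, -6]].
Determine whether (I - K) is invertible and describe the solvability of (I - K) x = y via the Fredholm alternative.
(I - K) is invertible (det(I - K) = 3 ≠ 0), so for every y in C^4 the equation (I - K) x = y has a unique solution.

K has rank 1, so it is an outer product K = u v^T: every row of K is a multiple of one row vector. Reading off the entries, u = (2, -3, -3, 2) and v = (2, 2, -2, -3) (row i of K equals u_i·v^T). A rank-one matrix u v^T satisfies K u = u (v·u) and kills the (3)-dimensional subspace v^⊥, so its characteristic polynomial is lambda^3 (lambda - v·u) with v·u = tr K = -2. Hence the eigenvalues of I - K are 1 (multiplicity 3) and 1 - (-2) = 3, so det(I - K) = 3. (Direct check: I - K =
[[-3, -4, 4, 6],
 [6, 7, -6, -9],
 [6, 6, -5, -9],
 [-4, -4, 4, 7]]
has determinant 3.) The finite-dimensional Fredholm alternative says: either (I - K) is invertible, or ker(I - K) ≠ {0} and then range(I - K) = ker((I - K)^*)^⊥, with dim ker(I - K) = dim ker((I - K)^*). Since det(I - K) ≠ 0, 1 is not an eigenvalue of K and ker(I - K) = {0}, so we are in the first case: for every y there is a unique x = (I - K)^(-1) y. Explicitly, by the Sherman–Morrison formula, (I - u v^T)^(-1) = I + u v^T/(1 - v·u), i.e. (I - K)^(-1) = I + K/(3).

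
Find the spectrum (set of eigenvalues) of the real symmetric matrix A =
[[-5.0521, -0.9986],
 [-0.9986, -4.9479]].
sigma(A) ≈ {-6, -4}

A is real symmetric, so its spectrum consists of real eigenvalues. Expanding the characteristic polynomial of the displayed matrix gives
  det(λ I - A) = p(λ) = λ^2 + (10)λ + (24).
Solving p(λ) = 0 yields eigenvalues ≈ -6, -4. (A is shown rounded to 4 decimals, so these recover the underlying integer eigenvalues to within that precision.)
Verification: the trace of A = -10 equals the sum of eigenvalues -10, and det(A) ≈ 24.0001 matches the eigenvalue product 24.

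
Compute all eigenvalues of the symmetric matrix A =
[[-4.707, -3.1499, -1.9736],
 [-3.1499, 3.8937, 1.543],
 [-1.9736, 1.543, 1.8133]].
sigma(A) ≈ {-6, 1, 6}

A is real symmetric, so its spectrum consists of real eigenvalues. Expanding the characteristic polynomial of the displayed matrix gives
  det(λ I - A) = p(λ) = λ^3 + (-1)λ^2 + (-36)λ + (36).
Solving p(λ) = 0 yields eigenvalues ≈ -6, 1, 6. (A is shown rounded to 4 decimals, so these recover the underlying integer eigenvalues to within that precision.)
Verification: the trace of A = 1 equals the sum of eigenvalues 1, and det(A) ≈ -36.0000 matches the eigenvalue product -36.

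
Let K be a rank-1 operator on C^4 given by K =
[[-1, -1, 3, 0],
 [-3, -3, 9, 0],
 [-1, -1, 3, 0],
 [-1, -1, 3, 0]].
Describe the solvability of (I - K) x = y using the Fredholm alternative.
(I - K) is invertible (det(I - K) = 2 ≠ 0), so for every y in C^4 the equation (I - K) x = y has a unique solution.

K has rank 1, so it is an outer product K = u v^T: every row of K is a multiple of one row vector. Reading off the entries, u = (1, 3, 1, 1) and v = (-1, -1, 3, 0) (row i of K equals u_i·v^T). A rank-one matrix u v^T satisfies K u = u (v·u) and kills the (3)-dimensional subspace v^⊥, so its characteristic polynomial is lambda^3 (lambda - v·u) with v·u = tr K = -1. Hence the eigenvalues of I - K are 1 (multiplicity 3) and 1 - (-1) = 2, so det(I - K) = 2. (Direct check: I - K =
[[2, 1, -3, 0],
 [3, 4, -9, 0],
 [1, 1, -2, 0],
 [1, 1, -3, 1]]
has determinant 2.) The finite-dimensional Fredholm alternative says: either (I - K) is invertible, or ker(I - K) ≠ {0} and then range(I - K) = ker((I - K)^*)^⊥, with dim ker(I - K) = dim ker((I - K)^*). Since det(I - K) ≠ 0, 1 is not an eigenvalue of K and ker(I - K) = {0}, so we are in the first case: for every y there is a unique x = (I - K)^(-1) y. Explicitly, by the Sherman–Morrison formula, (I - u v^T)^(-1) = I + u v^T/(1 - v·u), i.e. (I - K)^(-1) = I + K/(2).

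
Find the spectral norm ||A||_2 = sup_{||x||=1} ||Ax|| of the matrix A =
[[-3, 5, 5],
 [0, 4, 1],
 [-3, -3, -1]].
||A||_2 ≈ 8.6589 (= sqrt(largest eigenvalue of A^T A))

||A||_2 = sigma_max(A) = sqrt(lambda_max(A^T A)). Form the symmetric matrix M = A^T A =
[[18, -6, -12],
 [-6, 50, 32],
 [-12, 32, 27]].
Its characteristic polynomial (trace, sum of principal 2x2 minors, determinant of M give the coefficients) is
  p(λ) = det(λ I - M) = λ^3 - 95λ^2 + 1532λ - 2304.
No integer candidate from the rational root theorem (±divisors of 2304) is a root, so the roots are irrational. The cubic discriminant is Δ = 4790268176 > 0, so there are three distinct real roots. p(1) = -866 and p(2) = 388 have opposite signs, so a root lies in (1, 2); Newton's method refines it to λ ≈ 1.6748. p(18) = 324 and p(19) = -632 have opposite signs, so a root lies in (18, 19); Newton's method refines it to λ ≈ 18.3483. p(74) = -3932 and p(75) = 96 have opposite signs, so a root lies in (74, 75); Newton's method refines it to λ ≈ 74.9769. Check (Vieta): the three roots sum to 95, matching tr M = 95.
So the eigenvalues of A^T A are ≈ 1.6748, 18.3483, 74.9769 (all ≥ 0, as they must be for A^T A). The largest is λ_max ≈ 74.9769, hence ||A||_2 = sqrt(λ_max) ≈ 8.6589.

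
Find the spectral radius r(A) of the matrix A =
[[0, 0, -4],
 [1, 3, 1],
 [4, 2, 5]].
r(A) ≈ 3.8181

The eigenvalues of A are the roots of its characteristic polynomial. With M = A (coefficients from the trace, the sum of principal 2x2 minors, and det A):
  p(λ) = det(λ I - M) = λ^3 - 8λ^2 + 29λ - 40.
No integer candidate from the rational root theorem (±divisors of 40) is a root, so the roots are irrational. The cubic discriminant is Δ = -1812 < 0, so there is one real root and a complex-conjugate pair. p(2) = -6 and p(3) = 2 have opposite signs, so a root lies in (2, 3); Newton's method refines it to λ ≈ 2.7439. Dividing out (λ - (2.7439)) leaves approximately λ^2 - 5.2561λ + 14.5778. For λ^2 - 5.2561λ + 14.5778 the discriminant is -30.6846. It is negative, so the remaining roots are the complex-conjugate pair λ ≈ 2.628 ± 2.7697i. Their product equals the constant term, so |λ|^2 ≈ 14.5778 and |λ| ≈ 3.8181.
Thus the eigenvalues (to 4 decimals) are 2.7439 (modulus 2.7439); 2.628 ± 2.7697i (modulus 3.8181). The spectral radius is the largest modulus: r(A) ≈ 3.8181. (Cross-check: r(A) ≤ ||A||_2 ≈ 7.7415; equality holds whenever A is normal, though it can also hold for some non-normal A.)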